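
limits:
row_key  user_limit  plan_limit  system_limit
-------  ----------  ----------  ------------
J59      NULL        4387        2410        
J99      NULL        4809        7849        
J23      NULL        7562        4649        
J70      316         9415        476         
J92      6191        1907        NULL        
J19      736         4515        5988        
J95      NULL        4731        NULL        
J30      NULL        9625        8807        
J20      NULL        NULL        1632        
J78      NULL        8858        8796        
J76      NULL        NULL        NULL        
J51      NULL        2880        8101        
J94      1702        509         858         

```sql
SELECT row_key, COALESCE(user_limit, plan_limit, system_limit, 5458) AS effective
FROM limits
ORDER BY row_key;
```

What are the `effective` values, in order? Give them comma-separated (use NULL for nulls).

row_key=J19: user_limit=736 → 736
row_key=J20: user_limit=NULL, plan_limit=NULL, system_limit=1632 → 1632
row_key=J23: user_limit=NULL, plan_limit=7562 → 7562
row_key=J30: user_limit=NULL, plan_limit=9625 → 9625
row_key=J51: user_limit=NULL, plan_limit=2880 → 2880
row_key=J59: user_limit=NULL, plan_limit=4387 → 4387
row_key=J70: user_limit=316 → 316
row_key=J76: user_limit=NULL, plan_limit=NULL, system_limit=NULL, → literal 5458 → 5458
row_key=J78: user_limit=NULL, plan_limit=8858 → 8858
row_key=J92: user_limit=6191 → 6191
row_key=J94: user_limit=1702 → 1702
row_key=J95: user_limit=NULL, plan_limit=4731 → 4731
row_key=J99: user_limit=NULL, plan_limit=4809 → 4809

736, 1632, 7562, 9625, 2880, 4387, 316, 5458, 8858, 6191, 1702, 4731, 4809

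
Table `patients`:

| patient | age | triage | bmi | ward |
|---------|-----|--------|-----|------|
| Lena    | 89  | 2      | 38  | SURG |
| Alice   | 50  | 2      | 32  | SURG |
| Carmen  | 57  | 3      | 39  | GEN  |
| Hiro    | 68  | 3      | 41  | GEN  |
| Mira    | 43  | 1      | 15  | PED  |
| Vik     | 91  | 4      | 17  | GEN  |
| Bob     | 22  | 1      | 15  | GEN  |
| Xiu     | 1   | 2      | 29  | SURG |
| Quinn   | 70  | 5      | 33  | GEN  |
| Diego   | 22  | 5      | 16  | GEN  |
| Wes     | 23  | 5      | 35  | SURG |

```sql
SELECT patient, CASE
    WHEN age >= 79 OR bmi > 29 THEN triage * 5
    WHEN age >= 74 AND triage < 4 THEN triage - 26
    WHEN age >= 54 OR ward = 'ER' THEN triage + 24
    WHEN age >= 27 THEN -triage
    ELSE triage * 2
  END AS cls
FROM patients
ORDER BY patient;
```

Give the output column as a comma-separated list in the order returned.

patient=Alice: age >= 79 OR bmi > 29 → 10
patient=Bob: ELSE → 2
patient=Carmen: age >= 79 OR bmi > 29 → 15
patient=Diego: ELSE → 10
patient=Hiro: age >= 79 OR bmi > 29 → 15
patient=Lena: age >= 79 OR bmi > 29 → 10
patient=Mira: age >= 27 → -1
patient=Quinn: age >= 79 OR bmi > 29 → 25
patient=Vik: age >= 79 OR bmi > 29 → 20
patient=Wes: age >= 79 OR bmi > 29 → 25
patient=Xiu: ELSE → 4

10, 2, 15, 10, 15, 10, -1, 25, 20, 25, 4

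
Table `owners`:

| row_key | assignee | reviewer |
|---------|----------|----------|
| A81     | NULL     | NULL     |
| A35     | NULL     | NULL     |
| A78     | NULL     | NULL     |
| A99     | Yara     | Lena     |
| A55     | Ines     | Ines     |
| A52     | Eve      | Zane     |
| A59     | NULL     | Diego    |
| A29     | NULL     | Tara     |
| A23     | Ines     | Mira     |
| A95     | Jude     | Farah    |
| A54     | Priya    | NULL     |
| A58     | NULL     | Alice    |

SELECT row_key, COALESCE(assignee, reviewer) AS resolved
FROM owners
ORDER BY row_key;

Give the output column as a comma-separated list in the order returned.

Ines, Tara, NULL, Eve, Priya, Ines, Alice, Diego, NULL, NULL, Jude, Yara

row_key=A23: assignee=Ines → Ines
row_key=A29: assignee=NULL, reviewer=Tara → Tara
row_key=A35: assignee=NULL, reviewer=NULL (all NULL) → NULL
row_key=A52: assignee=Eve → Eve
row_key=A54: assignee=Priya → Priya
row_key=A55: assignee=Ines → Ines
row_key=A58: assignee=NULL, reviewer=Alice → Alice
row_key=A59: assignee=NULL, reviewer=Diego → Diego
row_key=A78: assignee=NULL, reviewer=NULL (all NULL) → NULL
row_key=A81: assignee=NULL, reviewer=NULL (all NULL) → NULL
row_key=A95: assignee=Jude → Jude
row_key=A99: assignee=Yara → Yara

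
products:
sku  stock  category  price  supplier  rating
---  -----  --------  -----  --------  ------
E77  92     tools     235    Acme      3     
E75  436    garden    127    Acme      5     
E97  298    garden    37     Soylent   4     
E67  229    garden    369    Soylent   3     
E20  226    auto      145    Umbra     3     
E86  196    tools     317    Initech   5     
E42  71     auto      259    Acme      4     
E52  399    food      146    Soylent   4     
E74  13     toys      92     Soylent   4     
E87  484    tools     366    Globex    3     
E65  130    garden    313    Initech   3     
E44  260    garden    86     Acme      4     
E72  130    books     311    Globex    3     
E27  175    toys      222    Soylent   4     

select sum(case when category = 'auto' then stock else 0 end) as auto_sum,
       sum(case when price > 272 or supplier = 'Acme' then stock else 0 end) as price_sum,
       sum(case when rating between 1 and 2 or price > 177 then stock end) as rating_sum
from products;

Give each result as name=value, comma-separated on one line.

auto_sum=297, price_sum=2028, rating_sum=1507

[auto_sum: category = 'auto']
sku=E77: ✗
sku=E75: ✗
sku=E97: ✗
sku=E67: ✗
sku=E20: ✓ → 226
sku=E86: ✗
sku=E42: ✓ → 71
sku=E52: ✗
sku=E74: ✗
sku=E87: ✗
sku=E65: ✗
sku=E44: ✗
sku=E72: ✗
sku=E27: ✗
auto_sum = 226 + 71 = 297
—
[price_sum: price > 272 or supplier = 'Acme']
sku=E77: ✓ → 92
sku=E75: ✓ → 436
sku=E97: ✗
sku=E67: ✓ → 229
sku=E20: ✗
sku=E86: ✓ → 196
sku=E42: ✓ → 71
sku=E52: ✗
sku=E74: ✗
sku=E87: ✓ → 484
sku=E65: ✓ → 130
sku=E44: ✓ → 260
sku=E72: ✓ → 130
sku=E27: ✗
price_sum = 92 + 436 + 229 + 196 + 71 + 484 + 130 + 260 + 130 = 2028
—
[rating_sum: rating between 1 and 2 or price > 177]
sku=E77: ✓ → 92
sku=E75: ✗
sku=E97: ✗
sku=E67: ✓ → 229
sku=E20: ✗
sku=E86: ✓ → 196
sku=E42: ✓ → 71
sku=E52: ✗
sku=E74: ✗
sku=E87: ✓ → 484
sku=E65: ✓ → 130
sku=E44: ✗
sku=E72: ✓ → 130
sku=E27: ✓ → 175
rating_sum = 92 + 229 + 196 + 71 + 484 + 130 + 130 + 175 = 1507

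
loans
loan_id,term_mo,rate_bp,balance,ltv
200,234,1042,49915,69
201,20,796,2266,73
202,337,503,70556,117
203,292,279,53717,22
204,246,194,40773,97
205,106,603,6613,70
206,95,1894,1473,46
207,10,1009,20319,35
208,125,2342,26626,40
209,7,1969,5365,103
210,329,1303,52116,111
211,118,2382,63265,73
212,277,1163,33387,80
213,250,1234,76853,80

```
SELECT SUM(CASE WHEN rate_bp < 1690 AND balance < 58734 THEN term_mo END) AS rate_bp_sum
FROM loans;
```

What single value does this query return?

1514

loan_id=200: ✓ → 234
loan_id=201: ✓ → 20
loan_id=202: ✗
loan_id=203: ✓ → 292
loan_id=204: ✓ → 246
loan_id=205: ✓ → 106
loan_id=206: ✗
loan_id=207: ✓ → 10
loan_id=208: ✗
loan_id=209: ✗
loan_id=210: ✓ → 329
loan_id=211: ✗
loan_id=212: ✓ → 277
loan_id=213: ✗
rate_bp_sum = 234 + 20 + 292 + 246 + 106 + 10 + 329 + 277 = 1514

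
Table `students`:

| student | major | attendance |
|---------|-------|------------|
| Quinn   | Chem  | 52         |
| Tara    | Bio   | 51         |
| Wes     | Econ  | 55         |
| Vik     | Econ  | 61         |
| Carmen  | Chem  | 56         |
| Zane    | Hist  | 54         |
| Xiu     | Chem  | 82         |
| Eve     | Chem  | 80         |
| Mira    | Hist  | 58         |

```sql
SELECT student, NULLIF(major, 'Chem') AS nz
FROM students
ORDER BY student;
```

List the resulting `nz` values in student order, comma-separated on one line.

NULL, NULL, Hist, NULL, Bio, Econ, Econ, NULL, Hist

student=Carmen: major=Chem vs Chem: equal → NULL
student=Eve: major=Chem vs Chem: equal → NULL
student=Mira: major=Hist vs Chem: differ → Hist
student=Quinn: major=Chem vs Chem: equal → NULL
student=Tara: major=Bio vs Chem: differ → Bio
student=Vik: major=Econ vs Chem: differ → Econ
student=Wes: major=Econ vs Chem: differ → Econ
student=Xiu: major=Chem vs Chem: equal → NULL
student=Zane: major=Hist vs Chem: differ → Hist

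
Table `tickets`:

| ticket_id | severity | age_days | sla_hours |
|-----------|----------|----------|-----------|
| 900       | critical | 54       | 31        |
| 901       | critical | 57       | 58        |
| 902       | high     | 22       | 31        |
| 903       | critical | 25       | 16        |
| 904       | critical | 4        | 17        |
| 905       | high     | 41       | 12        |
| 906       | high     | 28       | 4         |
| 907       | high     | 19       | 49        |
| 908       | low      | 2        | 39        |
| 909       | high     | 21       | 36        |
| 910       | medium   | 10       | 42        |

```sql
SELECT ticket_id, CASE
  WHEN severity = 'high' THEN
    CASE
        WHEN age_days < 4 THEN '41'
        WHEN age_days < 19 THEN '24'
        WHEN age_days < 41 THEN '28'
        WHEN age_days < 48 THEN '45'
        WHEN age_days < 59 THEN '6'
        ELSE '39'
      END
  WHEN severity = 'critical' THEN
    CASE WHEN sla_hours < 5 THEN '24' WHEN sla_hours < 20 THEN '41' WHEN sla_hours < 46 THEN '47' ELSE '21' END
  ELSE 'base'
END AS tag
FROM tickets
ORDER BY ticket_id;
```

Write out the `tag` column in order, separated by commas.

47, 21, 28, 41, 41, 45, 28, 28, base, 28, base

ticket_id=900: severity='critical' → inner[sla_hours < 46] → 47
ticket_id=901: severity='critical' → inner[ELSE] → 21
ticket_id=902: severity='high' → inner[age_days < 41] → 28
ticket_id=903: severity='critical' → inner[sla_hours < 20] → 41
ticket_id=904: severity='critical' → inner[sla_hours < 20] → 41
ticket_id=905: severity='high' → inner[age_days < 48] → 45
ticket_id=906: severity='high' → inner[age_days < 41] → 28
ticket_id=907: severity='high' → inner[age_days < 41] → 28
ticket_id=908: severity='low' → outer ELSE → base
ticket_id=909: severity='high' → inner[age_days < 41] → 28
ticket_id=910: severity='medium' → outer ELSE → base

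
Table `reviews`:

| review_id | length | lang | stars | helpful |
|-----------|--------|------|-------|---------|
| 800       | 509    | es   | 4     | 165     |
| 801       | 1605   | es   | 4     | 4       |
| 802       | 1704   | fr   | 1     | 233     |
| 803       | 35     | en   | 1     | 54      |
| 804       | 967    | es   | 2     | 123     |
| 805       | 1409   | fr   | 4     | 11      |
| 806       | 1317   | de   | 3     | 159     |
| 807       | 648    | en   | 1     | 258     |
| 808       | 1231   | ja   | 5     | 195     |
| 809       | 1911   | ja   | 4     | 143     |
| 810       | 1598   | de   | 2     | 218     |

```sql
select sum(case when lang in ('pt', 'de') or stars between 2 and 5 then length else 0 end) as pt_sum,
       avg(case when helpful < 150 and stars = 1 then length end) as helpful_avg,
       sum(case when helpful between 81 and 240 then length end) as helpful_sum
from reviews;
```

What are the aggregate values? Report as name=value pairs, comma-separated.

[pt_sum: lang in ('pt', 'de') or stars between 2 and 5]
review_id=800: ✓ → 509
review_id=801: ✓ → 1605
review_id=802: ✗
review_id=803: ✗
review_id=804: ✓ → 967
review_id=805: ✓ → 1409
review_id=806: ✓ → 1317
review_id=807: ✗
review_id=808: ✓ → 1231
review_id=809: ✓ → 1911
review_id=810: ✓ → 1598
pt_sum = 509 + 1605 + 967 + 1409 + 1317 + 1231 + 1911 + 1598 = 10547
—
[helpful_avg: helpful < 150 and stars = 1]
review_id=800: ✗
review_id=801: ✗
review_id=802: ✗
review_id=803: ✓ → 35
review_id=804: ✗
review_id=805: ✗
review_id=806: ✗
review_id=807: ✗
review_id=808: ✗
review_id=809: ✗
review_id=810: ✗
helpful_avg = 35
—
[helpful_sum: helpful between 81 and 240]
review_id=800: ✓ → 509
review_id=801: ✗
review_id=802: ✓ → 1704
review_id=803: ✗
review_id=804: ✓ → 967
review_id=805: ✗
review_id=806: ✓ → 1317
review_id=807: ✗
review_id=808: ✓ → 1231
review_id=809: ✓ → 1911
review_id=810: ✓ → 1598
helpful_sum = 509 + 1704 + 967 + 1317 + 1231 + 1911 + 1598 = 9237

pt_sum=10547, helpful_avg=35, helpful_sum=9237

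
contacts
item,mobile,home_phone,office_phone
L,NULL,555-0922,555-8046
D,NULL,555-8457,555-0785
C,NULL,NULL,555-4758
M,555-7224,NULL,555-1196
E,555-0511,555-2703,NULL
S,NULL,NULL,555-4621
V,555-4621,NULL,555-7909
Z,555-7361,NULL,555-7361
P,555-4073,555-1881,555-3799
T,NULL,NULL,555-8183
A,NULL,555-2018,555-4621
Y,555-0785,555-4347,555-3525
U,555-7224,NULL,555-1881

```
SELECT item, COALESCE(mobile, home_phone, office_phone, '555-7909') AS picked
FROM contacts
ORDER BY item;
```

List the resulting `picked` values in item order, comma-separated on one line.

item=A: mobile=NULL, home_phone=555-2018 → 555-2018
item=C: mobile=NULL, home_phone=NULL, office_phone=555-4758 → 555-4758
item=D: mobile=NULL, home_phone=555-8457 → 555-8457
item=E: mobile=555-0511 → 555-0511
item=L: mobile=NULL, home_phone=555-0922 → 555-0922
item=M: mobile=555-7224 → 555-7224
item=P: mobile=555-4073 → 555-4073
item=S: mobile=NULL, home_phone=NULL, office_phone=555-4621 → 555-4621
item=T: mobile=NULL, home_phone=NULL, office_phone=555-8183 → 555-8183
item=U: mobile=555-7224 → 555-7224
item=V: mobile=555-4621 → 555-4621
item=Y: mobile=555-0785 → 555-0785
item=Z: mobile=555-7361 → 555-7361

555-2018, 555-4758, 555-8457, 555-0511, 555-0922, 555-7224, 555-4073, 555-4621, 555-8183, 555-7224, 555-4621, 555-0785, 555-7361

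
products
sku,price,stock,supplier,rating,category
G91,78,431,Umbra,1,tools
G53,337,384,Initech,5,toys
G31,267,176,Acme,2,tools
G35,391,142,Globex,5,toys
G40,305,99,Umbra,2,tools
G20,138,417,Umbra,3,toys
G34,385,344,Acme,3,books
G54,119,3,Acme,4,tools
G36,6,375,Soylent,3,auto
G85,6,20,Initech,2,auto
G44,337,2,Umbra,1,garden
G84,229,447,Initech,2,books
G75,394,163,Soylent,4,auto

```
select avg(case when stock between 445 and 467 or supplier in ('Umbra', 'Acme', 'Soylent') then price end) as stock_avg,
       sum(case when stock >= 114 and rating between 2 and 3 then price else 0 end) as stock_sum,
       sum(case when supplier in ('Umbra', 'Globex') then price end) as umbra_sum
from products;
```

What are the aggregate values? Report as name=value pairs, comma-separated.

[stock_avg: stock between 445 and 467 or supplier in ('Umbra', 'Acme', 'Soylent')]
sku=G91: ✓ → 78
sku=G53: ✗
sku=G31: ✓ → 267
sku=G35: ✗
sku=G40: ✓ → 305
sku=G20: ✓ → 138
sku=G34: ✓ → 385
sku=G54: ✓ → 119
sku=G36: ✓ → 6
sku=G85: ✗
sku=G44: ✓ → 337
sku=G84: ✓ → 229
sku=G75: ✓ → 394
stock_avg = (78 + 267 + 305 + 138 + 385 + 119 + 6 + 337 + 229 + 394) / 10 = 225.8
—
[stock_sum: stock >= 114 and rating between 2 and 3]
sku=G91: ✗
sku=G53: ✗
sku=G31: ✓ → 267
sku=G35: ✗
sku=G40: ✗
sku=G20: ✓ → 138
sku=G34: ✓ → 385
sku=G54: ✗
sku=G36: ✓ → 6
sku=G85: ✗
sku=G44: ✗
sku=G84: ✓ → 229
sku=G75: ✗
stock_sum = 267 + 138 + 385 + 6 + 229 = 1025
—
[umbra_sum: supplier in ('Umbra', 'Globex')]
sku=G91: ✓ → 78
sku=G53: ✗
sku=G31: ✗
sku=G35: ✓ → 391
sku=G40: ✓ → 305
sku=G20: ✓ → 138
sku=G34: ✗
sku=G54: ✗
sku=G36: ✗
sku=G85: ✗
sku=G44: ✓ → 337
sku=G84: ✗
sku=G75: ✗
umbra_sum = 78 + 391 + 305 + 138 + 337 = 1249

stock_avg=225.8, stock_sum=1025, umbra_sum=1249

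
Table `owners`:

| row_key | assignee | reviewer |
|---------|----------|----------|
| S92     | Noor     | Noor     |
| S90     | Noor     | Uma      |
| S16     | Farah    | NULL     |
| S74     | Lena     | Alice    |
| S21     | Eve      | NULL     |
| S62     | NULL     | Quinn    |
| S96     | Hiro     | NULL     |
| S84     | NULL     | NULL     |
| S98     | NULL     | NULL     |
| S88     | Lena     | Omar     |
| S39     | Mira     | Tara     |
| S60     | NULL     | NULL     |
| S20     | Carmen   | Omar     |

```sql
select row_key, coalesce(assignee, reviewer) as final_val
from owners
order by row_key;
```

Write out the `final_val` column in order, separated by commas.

Farah, Carmen, Eve, Mira, NULL, Quinn, Lena, NULL, Lena, Noor, Noor, Hiro, NULL

row_key=S16: assignee=Farah → Farah
row_key=S20: assignee=Carmen → Carmen
row_key=S21: assignee=Eve → Eve
row_key=S39: assignee=Mira → Mira
row_key=S60: assignee=NULL, reviewer=NULL (all NULL) → NULL
row_key=S62: assignee=NULL, reviewer=Quinn → Quinn
row_key=S74: assignee=Lena → Lena
row_key=S84: assignee=NULL, reviewer=NULL (all NULL) → NULL
row_key=S88: assignee=Lena → Lena
row_key=S90: assignee=Noor → Noor
row_key=S92: assignee=Noor → Noor
row_key=S96: assignee=Hiro → Hiro
row_key=S98: assignee=NULL, reviewer=NULL (all NULL) → NULL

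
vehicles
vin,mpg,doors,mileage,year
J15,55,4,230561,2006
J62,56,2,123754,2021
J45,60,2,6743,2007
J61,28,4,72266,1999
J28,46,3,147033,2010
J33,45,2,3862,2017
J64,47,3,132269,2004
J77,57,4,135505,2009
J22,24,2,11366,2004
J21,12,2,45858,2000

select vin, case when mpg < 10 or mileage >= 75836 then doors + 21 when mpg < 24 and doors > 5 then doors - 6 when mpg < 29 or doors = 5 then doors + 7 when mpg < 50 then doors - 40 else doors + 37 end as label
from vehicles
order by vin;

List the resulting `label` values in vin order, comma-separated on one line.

vin=J15: mpg < 10 or mileage >= 75836 → 25
vin=J21: mpg < 29 or doors = 5 → 9
vin=J22: mpg < 29 or doors = 5 → 9
vin=J28: mpg < 10 or mileage >= 75836 → 24
vin=J33: mpg < 50 → -38
vin=J45: ELSE → 39
vin=J61: mpg < 29 or doors = 5 → 11
vin=J62: mpg < 10 or mileage >= 75836 → 23
vin=J64: mpg < 10 or mileage >= 75836 → 24
vin=J77: mpg < 10 or mileage >= 75836 → 25

25, 9, 9, 24, -38, 39, 11, 23, 24, 25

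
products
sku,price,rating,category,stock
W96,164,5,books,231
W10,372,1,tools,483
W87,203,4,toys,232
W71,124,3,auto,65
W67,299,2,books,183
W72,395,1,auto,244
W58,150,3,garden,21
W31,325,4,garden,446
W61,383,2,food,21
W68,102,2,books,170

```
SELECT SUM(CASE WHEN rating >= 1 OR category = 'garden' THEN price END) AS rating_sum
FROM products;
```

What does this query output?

sku=W96: ✓ → 164
sku=W10: ✓ → 372
sku=W87: ✓ → 203
sku=W71: ✓ → 124
sku=W67: ✓ → 299
sku=W72: ✓ → 395
sku=W58: ✓ → 150
sku=W31: ✓ → 325
sku=W61: ✓ → 383
sku=W68: ✓ → 102
rating_sum = 164 + 372 + 203 + 124 + 299 + 395 + 150 + 325 + 383 + 102 = 2517

2517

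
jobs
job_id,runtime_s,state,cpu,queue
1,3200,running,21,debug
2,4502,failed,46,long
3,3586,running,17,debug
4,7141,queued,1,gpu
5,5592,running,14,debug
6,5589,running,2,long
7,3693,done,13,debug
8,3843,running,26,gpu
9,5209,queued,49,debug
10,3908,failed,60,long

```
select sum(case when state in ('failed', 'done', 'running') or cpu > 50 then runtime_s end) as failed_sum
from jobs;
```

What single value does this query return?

33913

job_id=1: ✓ → 3200
job_id=2: ✓ → 4502
job_id=3: ✓ → 3586
job_id=4: ✗
job_id=5: ✓ → 5592
job_id=6: ✓ → 5589
job_id=7: ✓ → 3693
job_id=8: ✓ → 3843
job_id=9: ✗
job_id=10: ✓ → 3908
failed_sum = 3200 + 4502 + 3586 + 5592 + 5589 + 3693 + 3843 + 3908 = 33913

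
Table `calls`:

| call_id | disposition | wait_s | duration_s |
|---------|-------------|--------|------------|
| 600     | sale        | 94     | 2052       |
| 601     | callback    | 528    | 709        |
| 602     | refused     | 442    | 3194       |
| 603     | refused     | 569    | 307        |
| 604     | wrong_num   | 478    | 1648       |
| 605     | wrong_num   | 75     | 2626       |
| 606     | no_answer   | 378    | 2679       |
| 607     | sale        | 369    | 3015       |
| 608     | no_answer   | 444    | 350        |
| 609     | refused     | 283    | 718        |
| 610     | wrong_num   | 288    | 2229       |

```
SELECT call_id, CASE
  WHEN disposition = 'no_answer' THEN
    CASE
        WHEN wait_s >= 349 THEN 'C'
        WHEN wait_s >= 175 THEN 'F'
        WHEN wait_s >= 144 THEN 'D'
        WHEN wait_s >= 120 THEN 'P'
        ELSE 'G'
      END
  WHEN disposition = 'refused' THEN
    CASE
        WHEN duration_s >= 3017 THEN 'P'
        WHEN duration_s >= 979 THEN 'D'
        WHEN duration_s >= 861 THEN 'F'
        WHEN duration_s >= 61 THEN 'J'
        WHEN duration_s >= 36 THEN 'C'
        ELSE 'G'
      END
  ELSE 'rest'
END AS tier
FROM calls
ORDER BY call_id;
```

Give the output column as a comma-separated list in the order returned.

rest, rest, P, J, rest, rest, C, rest, C, J, rest

call_id=600: disposition='sale' → outer ELSE → rest
call_id=601: disposition='callback' → outer ELSE → rest
call_id=602: disposition='refused' → inner[duration_s >= 3017] → P
call_id=603: disposition='refused' → inner[duration_s >= 61] → J
call_id=604: disposition='wrong_num' → outer ELSE → rest
call_id=605: disposition='wrong_num' → outer ELSE → rest
call_id=606: disposition='no_answer' → inner[wait_s >= 349] → C
call_id=607: disposition='sale' → outer ELSE → rest
call_id=608: disposition='no_answer' → inner[wait_s >= 349] → C
call_id=609: disposition='refused' → inner[duration_s >= 61] → J
call_id=610: disposition='wrong_num' → outer ELSE → rest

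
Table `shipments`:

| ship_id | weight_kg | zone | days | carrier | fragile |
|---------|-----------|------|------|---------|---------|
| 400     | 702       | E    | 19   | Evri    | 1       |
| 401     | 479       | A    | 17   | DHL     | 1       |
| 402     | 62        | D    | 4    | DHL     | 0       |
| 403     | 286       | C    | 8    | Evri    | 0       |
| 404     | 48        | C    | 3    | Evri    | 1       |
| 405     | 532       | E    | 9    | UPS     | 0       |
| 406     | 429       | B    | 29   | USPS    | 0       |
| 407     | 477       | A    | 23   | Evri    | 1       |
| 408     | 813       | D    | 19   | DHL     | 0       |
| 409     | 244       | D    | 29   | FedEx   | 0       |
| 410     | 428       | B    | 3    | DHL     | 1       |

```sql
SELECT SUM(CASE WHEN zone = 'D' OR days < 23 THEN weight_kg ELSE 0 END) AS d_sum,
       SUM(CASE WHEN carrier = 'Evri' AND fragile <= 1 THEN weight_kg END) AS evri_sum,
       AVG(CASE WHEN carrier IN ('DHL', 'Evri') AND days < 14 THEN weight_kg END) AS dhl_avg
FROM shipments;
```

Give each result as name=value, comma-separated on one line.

d_sum=3594, evri_sum=1513, dhl_avg=206

[d_sum: zone = 'D' OR days < 23]
ship_id=400: ✓ → 702
ship_id=401: ✓ → 479
ship_id=402: ✓ → 62
ship_id=403: ✓ → 286
ship_id=404: ✓ → 48
ship_id=405: ✓ → 532
ship_id=406: ✗
ship_id=407: ✗
ship_id=408: ✓ → 813
ship_id=409: ✓ → 244
ship_id=410: ✓ → 428
d_sum = 702 + 479 + 62 + 286 + 48 + 532 + 813 + 244 + 428 = 3594
—
[evri_sum: carrier = 'Evri' AND fragile <= 1]
ship_id=400: ✓ → 702
ship_id=401: ✗
ship_id=402: ✗
ship_id=403: ✓ → 286
ship_id=404: ✓ → 48
ship_id=405: ✗
ship_id=406: ✗
ship_id=407: ✓ → 477
ship_id=408: ✗
ship_id=409: ✗
ship_id=410: ✗
evri_sum = 702 + 286 + 48 + 477 = 1513
—
[dhl_avg: carrier IN ('DHL', 'Evri') AND days < 14]
ship_id=400: ✗
ship_id=401: ✗
ship_id=402: ✓ → 62
ship_id=403: ✓ → 286
ship_id=404: ✓ → 48
ship_id=405: ✗
ship_id=406: ✗
ship_id=407: ✗
ship_id=408: ✗
ship_id=409: ✗
ship_id=410: ✓ → 428
dhl_avg = (62 + 286 + 48 + 428) / 4 = 206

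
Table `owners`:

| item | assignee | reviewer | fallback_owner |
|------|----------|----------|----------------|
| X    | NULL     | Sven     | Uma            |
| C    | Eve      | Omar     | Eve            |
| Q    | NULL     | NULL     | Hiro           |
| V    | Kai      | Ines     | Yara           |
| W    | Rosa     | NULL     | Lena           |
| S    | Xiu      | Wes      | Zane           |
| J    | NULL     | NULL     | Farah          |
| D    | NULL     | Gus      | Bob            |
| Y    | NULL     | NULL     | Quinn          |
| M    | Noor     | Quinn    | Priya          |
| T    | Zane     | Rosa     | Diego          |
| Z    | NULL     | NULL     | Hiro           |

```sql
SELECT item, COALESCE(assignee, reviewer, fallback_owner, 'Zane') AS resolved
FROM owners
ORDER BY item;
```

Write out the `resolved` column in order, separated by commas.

Eve, Gus, Farah, Noor, Hiro, Xiu, Zane, Kai, Rosa, Sven, Quinn, Hiro

item=C: assignee=Eve → Eve
item=D: assignee=NULL, reviewer=Gus → Gus
item=J: assignee=NULL, reviewer=NULL, fallback_owner=Farah → Farah
item=M: assignee=Noor → Noor
item=Q: assignee=NULL, reviewer=NULL, fallback_owner=Hiro → Hiro
item=S: assignee=Xiu → Xiu
item=T: assignee=Zane → Zane
item=V: assignee=Kai → Kai
item=W: assignee=Rosa → Rosa
item=X: assignee=NULL, reviewer=Sven → Sven
item=Y: assignee=NULL, reviewer=NULL, fallback_owner=Quinn → Quinn
item=Z: assignee=NULL, reviewer=NULL, fallback_owner=Hiro → Hiro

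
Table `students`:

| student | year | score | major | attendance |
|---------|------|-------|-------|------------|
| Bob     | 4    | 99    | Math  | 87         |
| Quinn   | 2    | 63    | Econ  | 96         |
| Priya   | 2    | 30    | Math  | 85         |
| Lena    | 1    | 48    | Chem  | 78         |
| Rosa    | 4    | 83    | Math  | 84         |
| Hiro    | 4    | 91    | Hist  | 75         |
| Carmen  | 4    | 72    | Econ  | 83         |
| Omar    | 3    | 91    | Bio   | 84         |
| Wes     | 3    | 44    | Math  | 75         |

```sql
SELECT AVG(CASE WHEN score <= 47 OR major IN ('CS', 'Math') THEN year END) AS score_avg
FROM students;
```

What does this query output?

student=Bob: ✓ → 4
student=Quinn: ✗
student=Priya: ✓ → 2
student=Lena: ✗
student=Rosa: ✓ → 4
student=Hiro: ✗
student=Carmen: ✗
student=Omar: ✗
student=Wes: ✓ → 3
score_avg = (4 + 2 + 4 + 3) / 4 = 3.25

3.25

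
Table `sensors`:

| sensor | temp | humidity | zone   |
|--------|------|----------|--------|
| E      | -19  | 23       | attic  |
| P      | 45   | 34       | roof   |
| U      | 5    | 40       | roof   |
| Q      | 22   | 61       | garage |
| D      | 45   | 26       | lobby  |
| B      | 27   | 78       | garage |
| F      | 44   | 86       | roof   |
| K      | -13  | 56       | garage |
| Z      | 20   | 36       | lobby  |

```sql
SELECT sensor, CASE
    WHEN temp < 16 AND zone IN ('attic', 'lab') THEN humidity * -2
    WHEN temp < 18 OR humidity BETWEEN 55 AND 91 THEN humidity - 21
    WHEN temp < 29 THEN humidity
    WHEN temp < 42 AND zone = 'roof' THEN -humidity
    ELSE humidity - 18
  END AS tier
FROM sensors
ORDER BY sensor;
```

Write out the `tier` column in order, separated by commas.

sensor=B: temp < 18 OR humidity BETWEEN 55 AND 91 → 57
sensor=D: ELSE → 8
sensor=E: temp < 16 AND zone IN ('attic', 'lab') → -46
sensor=F: temp < 18 OR humidity BETWEEN 55 AND 91 → 65
sensor=K: temp < 18 OR humidity BETWEEN 55 AND 91 → 35
sensor=P: ELSE → 16
sensor=Q: temp < 18 OR humidity BETWEEN 55 AND 91 → 40
sensor=U: temp < 18 OR humidity BETWEEN 55 AND 91 → 19
sensor=Z: temp < 29 → 36

57, 8, -46, 65, 35, 16, 40, 19, 36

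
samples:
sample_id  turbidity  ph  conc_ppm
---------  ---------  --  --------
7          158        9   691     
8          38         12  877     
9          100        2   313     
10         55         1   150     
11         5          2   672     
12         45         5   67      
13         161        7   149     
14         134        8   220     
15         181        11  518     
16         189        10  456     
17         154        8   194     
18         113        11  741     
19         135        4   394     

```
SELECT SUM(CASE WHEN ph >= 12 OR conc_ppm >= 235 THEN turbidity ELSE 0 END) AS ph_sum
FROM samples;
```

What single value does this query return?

919

sample_id=7: ✓ → 158
sample_id=8: ✓ → 38
sample_id=9: ✓ → 100
sample_id=10: ✗
sample_id=11: ✓ → 5
sample_id=12: ✗
sample_id=13: ✗
sample_id=14: ✗
sample_id=15: ✓ → 181
sample_id=16: ✓ → 189
sample_id=17: ✗
sample_id=18: ✓ → 113
sample_id=19: ✓ → 135
ph_sum = 158 + 38 + 100 + 5 + 181 + 189 + 113 + 135 = 919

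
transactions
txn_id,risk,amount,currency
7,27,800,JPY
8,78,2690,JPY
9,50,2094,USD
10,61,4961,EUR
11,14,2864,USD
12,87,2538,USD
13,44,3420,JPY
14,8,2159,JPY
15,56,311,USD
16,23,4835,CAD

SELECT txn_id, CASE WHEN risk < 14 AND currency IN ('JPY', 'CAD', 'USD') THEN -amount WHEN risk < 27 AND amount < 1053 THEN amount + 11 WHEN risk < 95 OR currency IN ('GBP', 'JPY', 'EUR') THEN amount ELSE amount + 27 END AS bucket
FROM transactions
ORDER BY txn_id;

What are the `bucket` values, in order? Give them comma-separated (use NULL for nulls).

txn_id=7: risk < 95 OR currency IN ('GBP', 'JPY', 'EUR') → 800
txn_id=8: risk < 95 OR currency IN ('GBP', 'JPY', 'EUR') → 2690
txn_id=9: risk < 95 OR currency IN ('GBP', 'JPY', 'EUR') → 2094
txn_id=10: risk < 95 OR currency IN ('GBP', 'JPY', 'EUR') → 4961
txn_id=11: risk < 95 OR currency IN ('GBP', 'JPY', 'EUR') → 2864
txn_id=12: risk < 95 OR currency IN ('GBP', 'JPY', 'EUR') → 2538
txn_id=13: risk < 95 OR currency IN ('GBP', 'JPY', 'EUR') → 3420
txn_id=14: risk < 14 AND currency IN ('JPY', 'CAD', 'USD') → -2159
txn_id=15: risk < 95 OR currency IN ('GBP', 'JPY', 'EUR') → 311
txn_id=16: risk < 95 OR currency IN ('GBP', 'JPY', 'EUR') → 4835

800, 2690, 2094, 4961, 2864, 2538, 3420, -2159, 311, 4835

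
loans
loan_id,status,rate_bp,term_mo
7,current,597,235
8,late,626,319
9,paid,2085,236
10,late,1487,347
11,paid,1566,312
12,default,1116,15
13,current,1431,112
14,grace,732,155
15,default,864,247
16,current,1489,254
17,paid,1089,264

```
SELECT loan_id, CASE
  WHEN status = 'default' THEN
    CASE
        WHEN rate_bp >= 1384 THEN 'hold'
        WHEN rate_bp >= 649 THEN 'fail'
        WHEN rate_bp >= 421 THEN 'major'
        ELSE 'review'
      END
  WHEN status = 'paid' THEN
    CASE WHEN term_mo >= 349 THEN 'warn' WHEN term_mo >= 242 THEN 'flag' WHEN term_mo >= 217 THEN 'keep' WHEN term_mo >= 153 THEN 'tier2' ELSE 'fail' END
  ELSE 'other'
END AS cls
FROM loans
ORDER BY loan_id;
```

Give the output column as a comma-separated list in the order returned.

other, other, keep, other, flag, fail, other, other, fail, other, flag

loan_id=7: status='current' → outer ELSE → other
loan_id=8: status='late' → outer ELSE → other
loan_id=9: status='paid' → inner[term_mo >= 217] → keep
loan_id=10: status='late' → outer ELSE → other
loan_id=11: status='paid' → inner[term_mo >= 242] → flag
loan_id=12: status='default' → inner[rate_bp >= 649] → fail
loan_id=13: status='current' → outer ELSE → other
loan_id=14: status='grace' → outer ELSE → other
loan_id=15: status='default' → inner[rate_bp >= 649] → fail
loan_id=16: status='current' → outer ELSE → other
loan_id=17: status='paid' → inner[term_mo >= 242] → flag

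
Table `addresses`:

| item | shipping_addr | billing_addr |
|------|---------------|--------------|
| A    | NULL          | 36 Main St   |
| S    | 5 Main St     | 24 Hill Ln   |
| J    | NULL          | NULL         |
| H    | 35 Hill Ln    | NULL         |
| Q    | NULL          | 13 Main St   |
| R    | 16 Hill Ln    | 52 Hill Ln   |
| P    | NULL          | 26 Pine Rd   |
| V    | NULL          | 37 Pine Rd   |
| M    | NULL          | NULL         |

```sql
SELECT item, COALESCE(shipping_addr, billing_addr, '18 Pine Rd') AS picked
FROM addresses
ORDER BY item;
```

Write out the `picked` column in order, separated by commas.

36 Main St, 35 Hill Ln, 18 Pine Rd, 18 Pine Rd, 26 Pine Rd, 13 Main St, 16 Hill Ln, 5 Main St, 37 Pine Rd

item=A: shipping_addr=NULL, billing_addr=36 Main St → 36 Main St
item=H: shipping_addr=35 Hill Ln → 35 Hill Ln
item=J: shipping_addr=NULL, billing_addr=NULL, → literal 18 Pine Rd → 18 Pine Rd
item=M: shipping_addr=NULL, billing_addr=NULL, → literal 18 Pine Rd → 18 Pine Rd
item=P: shipping_addr=NULL, billing_addr=26 Pine Rd → 26 Pine Rd
item=Q: shipping_addr=NULL, billing_addr=13 Main St → 13 Main St
item=R: shipping_addr=16 Hill Ln → 16 Hill Ln
item=S: shipping_addr=5 Main St → 5 Main St
item=V: shipping_addr=NULL, billing_addr=37 Pine Rd → 37 Pine Rd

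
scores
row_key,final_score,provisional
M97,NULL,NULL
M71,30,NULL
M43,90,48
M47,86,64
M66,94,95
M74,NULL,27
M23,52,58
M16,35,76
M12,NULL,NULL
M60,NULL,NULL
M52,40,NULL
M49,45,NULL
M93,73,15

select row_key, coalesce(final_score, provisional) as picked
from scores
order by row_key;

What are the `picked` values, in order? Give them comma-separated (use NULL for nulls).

row_key=M12: final_score=NULL, provisional=NULL (all NULL) → NULL
row_key=M16: final_score=35 → 35
row_key=M23: final_score=52 → 52
row_key=M43: final_score=90 → 90
row_key=M47: final_score=86 → 86
row_key=M49: final_score=45 → 45
row_key=M52: final_score=40 → 40
row_key=M60: final_score=NULL, provisional=NULL (all NULL) → NULL
row_key=M66: final_score=94 → 94
row_key=M71: final_score=30 → 30
row_key=M74: final_score=NULL, provisional=27 → 27
row_key=M93: final_score=73 → 73
row_key=M97: final_score=NULL, provisional=NULL (all NULL) → NULL

NULL, 35, 52, 90, 86, 45, 40, NULL, 94, 30, 27, 73, NULL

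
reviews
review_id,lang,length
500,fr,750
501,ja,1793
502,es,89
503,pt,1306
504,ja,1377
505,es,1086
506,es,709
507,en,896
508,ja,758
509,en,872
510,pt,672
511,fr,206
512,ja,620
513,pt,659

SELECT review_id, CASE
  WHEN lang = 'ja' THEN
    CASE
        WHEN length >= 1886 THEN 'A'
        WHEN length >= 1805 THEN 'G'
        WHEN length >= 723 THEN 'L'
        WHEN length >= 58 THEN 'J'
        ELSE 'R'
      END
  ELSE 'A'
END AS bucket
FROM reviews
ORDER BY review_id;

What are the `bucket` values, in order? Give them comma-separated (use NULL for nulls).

review_id=500: lang='fr' → outer ELSE → A
review_id=501: lang='ja' → inner[length >= 723] → L
review_id=502: lang='es' → outer ELSE → A
review_id=503: lang='pt' → outer ELSE → A
review_id=504: lang='ja' → inner[length >= 723] → L
review_id=505: lang='es' → outer ELSE → A
review_id=506: lang='es' → outer ELSE → A
review_id=507: lang='en' → outer ELSE → A
review_id=508: lang='ja' → inner[length >= 723] → L
review_id=509: lang='en' → outer ELSE → A
review_id=510: lang='pt' → outer ELSE → A
review_id=511: lang='fr' → outer ELSE → A
review_id=512: lang='ja' → inner[length >= 58] → J
review_id=513: lang='pt' → outer ELSE → A

A, L, A, A, L, A, A, A, L, A, A, A, J, A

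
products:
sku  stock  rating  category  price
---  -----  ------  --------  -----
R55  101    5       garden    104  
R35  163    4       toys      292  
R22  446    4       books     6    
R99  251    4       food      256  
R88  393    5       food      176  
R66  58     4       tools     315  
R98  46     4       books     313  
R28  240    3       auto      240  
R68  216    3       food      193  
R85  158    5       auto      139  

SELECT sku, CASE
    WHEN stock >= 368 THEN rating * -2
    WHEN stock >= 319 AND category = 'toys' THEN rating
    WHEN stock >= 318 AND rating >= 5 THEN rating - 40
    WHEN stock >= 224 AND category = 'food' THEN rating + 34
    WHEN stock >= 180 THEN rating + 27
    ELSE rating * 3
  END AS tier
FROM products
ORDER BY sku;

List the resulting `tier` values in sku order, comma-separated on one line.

sku=R22: stock >= 368 → -8
sku=R28: stock >= 180 → 30
sku=R35: ELSE → 12
sku=R55: ELSE → 15
sku=R66: ELSE → 12
sku=R68: stock >= 180 → 30
sku=R85: ELSE → 15
sku=R88: stock >= 368 → -10
sku=R98: ELSE → 12
sku=R99: stock >= 224 AND category = 'food' → 38

-8, 30, 12, 15, 12, 30, 15, -10, 12, 38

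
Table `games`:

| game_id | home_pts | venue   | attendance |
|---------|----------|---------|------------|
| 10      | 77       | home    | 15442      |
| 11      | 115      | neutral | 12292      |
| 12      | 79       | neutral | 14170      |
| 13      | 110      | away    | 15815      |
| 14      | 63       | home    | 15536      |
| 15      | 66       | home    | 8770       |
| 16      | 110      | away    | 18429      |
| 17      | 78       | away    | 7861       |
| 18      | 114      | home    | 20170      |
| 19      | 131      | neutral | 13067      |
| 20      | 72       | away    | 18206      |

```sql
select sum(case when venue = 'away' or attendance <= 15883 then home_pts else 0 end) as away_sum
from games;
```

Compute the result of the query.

901

game_id=10: ✓ → 77
game_id=11: ✓ → 115
game_id=12: ✓ → 79
game_id=13: ✓ → 110
game_id=14: ✓ → 63
game_id=15: ✓ → 66
game_id=16: ✓ → 110
game_id=17: ✓ → 78
game_id=18: ✗
game_id=19: ✓ → 131
game_id=20: ✓ → 72
away_sum = 77 + 115 + 79 + 110 + 63 + 66 + 110 + 78 + 131 + 72 = 901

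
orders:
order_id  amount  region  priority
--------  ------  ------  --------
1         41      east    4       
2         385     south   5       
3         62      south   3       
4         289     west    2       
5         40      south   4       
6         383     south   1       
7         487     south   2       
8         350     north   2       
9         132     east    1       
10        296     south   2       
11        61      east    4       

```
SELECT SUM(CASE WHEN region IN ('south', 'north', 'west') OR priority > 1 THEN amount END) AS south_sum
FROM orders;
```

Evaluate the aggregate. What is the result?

order_id=1: ✓ → 41
order_id=2: ✓ → 385
order_id=3: ✓ → 62
order_id=4: ✓ → 289
order_id=5: ✓ → 40
order_id=6: ✓ → 383
order_id=7: ✓ → 487
order_id=8: ✓ → 350
order_id=9: ✗
order_id=10: ✓ → 296
order_id=11: ✓ → 61
south_sum = 41 + 385 + 62 + 289 + 40 + 383 + 487 + 350 + 296 + 61 = 2394

2394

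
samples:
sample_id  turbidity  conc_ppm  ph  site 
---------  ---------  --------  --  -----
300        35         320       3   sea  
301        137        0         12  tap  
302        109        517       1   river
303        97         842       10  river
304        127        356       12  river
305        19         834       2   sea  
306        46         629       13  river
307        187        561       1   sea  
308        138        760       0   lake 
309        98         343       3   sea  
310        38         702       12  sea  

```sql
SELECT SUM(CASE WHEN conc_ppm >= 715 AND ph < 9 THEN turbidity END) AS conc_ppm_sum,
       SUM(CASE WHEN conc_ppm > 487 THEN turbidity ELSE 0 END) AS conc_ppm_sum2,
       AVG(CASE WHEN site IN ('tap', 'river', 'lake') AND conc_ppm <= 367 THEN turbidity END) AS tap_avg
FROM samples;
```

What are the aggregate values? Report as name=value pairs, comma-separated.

conc_ppm_sum=157, conc_ppm_sum2=634, tap_avg=132

[conc_ppm_sum: conc_ppm >= 715 AND ph < 9]
sample_id=300: ✗
sample_id=301: ✗
sample_id=302: ✗
sample_id=303: ✗
sample_id=304: ✗
sample_id=305: ✓ → 19
sample_id=306: ✗
sample_id=307: ✗
sample_id=308: ✓ → 138
sample_id=309: ✗
sample_id=310: ✗
conc_ppm_sum = 19 + 138 = 157
—
[conc_ppm_sum2: conc_ppm > 487]
sample_id=300: ✗
sample_id=301: ✗
sample_id=302: ✓ → 109
sample_id=303: ✓ → 97
sample_id=304: ✗
sample_id=305: ✓ → 19
sample_id=306: ✓ → 46
sample_id=307: ✓ → 187
sample_id=308: ✓ → 138
sample_id=309: ✗
sample_id=310: ✓ → 38
conc_ppm_sum2 = 109 + 97 + 19 + 46 + 187 + 138 + 38 = 634
—
[tap_avg: site IN ('tap', 'river', 'lake') AND conc_ppm <= 367]
sample_id=300: ✗
sample_id=301: ✓ → 137
sample_id=302: ✗
sample_id=303: ✗
sample_id=304: ✓ → 127
sample_id=305: ✗
sample_id=306: ✗
sample_id=307: ✗
sample_id=308: ✗
sample_id=309: ✗
sample_id=310: ✗
tap_avg = (137 + 127) / 2 = 132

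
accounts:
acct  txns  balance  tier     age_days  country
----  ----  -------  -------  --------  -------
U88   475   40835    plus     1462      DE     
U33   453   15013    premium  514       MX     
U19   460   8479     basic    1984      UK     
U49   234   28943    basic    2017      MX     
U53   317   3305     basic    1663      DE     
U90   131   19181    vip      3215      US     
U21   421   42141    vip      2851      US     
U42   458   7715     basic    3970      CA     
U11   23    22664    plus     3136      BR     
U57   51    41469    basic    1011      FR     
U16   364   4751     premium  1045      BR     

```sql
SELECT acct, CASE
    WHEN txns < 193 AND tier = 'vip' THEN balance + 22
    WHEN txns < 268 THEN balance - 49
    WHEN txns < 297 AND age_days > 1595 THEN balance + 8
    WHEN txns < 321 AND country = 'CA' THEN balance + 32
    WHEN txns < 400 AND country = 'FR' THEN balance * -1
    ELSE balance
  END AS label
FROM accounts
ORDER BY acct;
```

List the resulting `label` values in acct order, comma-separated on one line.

22615, 4751, 8479, 42141, 15013, 7715, 28894, 3305, 41420, 40835, 19203

acct=U11: txns < 268 → 22615
acct=U16: ELSE → 4751
acct=U19: ELSE → 8479
acct=U21: ELSE → 42141
acct=U33: ELSE → 15013
acct=U42: ELSE → 7715
acct=U49: txns < 268 → 28894
acct=U53: ELSE → 3305
acct=U57: txns < 268 → 41420
acct=U88: ELSE → 40835
acct=U90: txns < 193 AND tier = 'vip' → 19203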